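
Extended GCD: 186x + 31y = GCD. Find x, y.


Tabular extended Euclidean (each row: r = 186*s + 31*t):
r=186, s=1, t=0
r=31, s=0, t=1
q=6: r=0, s=1, t=-6   [186*(1) + 31*(-6) = 0]
GCD = 31; from the row with r=31: x=0, y=1
Check: 186*(0) + 31*(1) = 0 + 31 = 31

GCD = 31, x = 0, y = 1


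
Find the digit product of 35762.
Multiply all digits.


3 × 5 × 7 × 6 × 2 = 1260


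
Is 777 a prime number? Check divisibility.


777 / 3 = 259 (exact division)
777 is NOT prime.

No, 777 is not prime


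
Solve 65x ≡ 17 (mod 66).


GCD(65, 66) = 1, unique solution
a^(-1) mod 66 = 65
x = 65 * 17 mod 66 = 49

x ≡ 49 (mod 66)


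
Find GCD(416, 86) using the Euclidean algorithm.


416 = 4 * 86 + 72
86 = 1 * 72 + 14
72 = 5 * 14 + 2
14 = 7 * 2 + 0
GCD = 2


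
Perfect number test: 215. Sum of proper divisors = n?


Proper divisors of 215: 1, 5, 43
Sum = 1 + 5 + 43 = 49

No, 215 is not perfect (49 ≠ 215)


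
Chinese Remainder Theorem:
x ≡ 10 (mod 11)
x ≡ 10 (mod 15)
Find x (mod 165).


M = 11*15 = 165
M1 = M/11 = 15, M2 = M/15 = 11
M1^(-1) mod 11 = 3, M2^(-1) mod 15 = 11
x = 10*15*3 + 10*11*11 = 1660
1660 mod 165 = 10
Check: 10 mod 11 = 10 ✓, 10 mod 15 = 10 ✓

x ≡ 10 (mod 165)


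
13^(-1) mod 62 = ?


Use the extended Euclidean algorithm on (62, 13); each row r = 62*s + 13*t:
r=62, s=1, t=0
r=13, s=0, t=1
q=4: r=10, s=1, t=-4   [62*(1) + 13*(-4) = 10]
q=1: r=3, s=-1, t=5   [62*(-1) + 13*(5) = 3]
q=3: r=1, s=4, t=-19   [62*(4) + 13*(-19) = 1]
q=3: r=0, s=-13, t=62   [62*(-13) + 13*(62) = 0]
GCD = 1 with t = -19, so 13*(-19) ≡ 1 (mod 62)
Inverse = -19 mod 62 = 43
Check: 13 * 43 = 559 ≡ 1 (mod 62)

13^(-1) ≡ 43 (mod 62)


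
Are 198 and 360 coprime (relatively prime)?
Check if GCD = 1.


Euclidean algorithm:
360 = 1 * 198 + 162
198 = 1 * 162 + 36
162 = 4 * 36 + 18
36 = 2 * 18 + 0
GCD(198, 360) = 18

No, not coprime (GCD = 18)


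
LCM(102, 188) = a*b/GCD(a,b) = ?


GCD(102, 188) = 2
LCM = 102*188/2 = 19176/2 = 9588

LCM = 9588


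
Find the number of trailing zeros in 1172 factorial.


floor(1172/5) = 234
floor(1172/25) = 46
floor(1172/125) = 9
floor(1172/625) = 1
Total = 290

290 trailing zeros


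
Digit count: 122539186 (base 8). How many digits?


122539186 in base 8 = 723346262
Number of digits = 9

9 digits (base 8)


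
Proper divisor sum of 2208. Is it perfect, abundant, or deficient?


Proper divisors: 1, 2, 3, 4, 6, 8, 12, 16, 23, 24, 32, 46, 48, 69, 92, 96, 138, 184, 276, 368, 552, 736, 1104
Sum = 1 + 2 + 3 + 4 + 6 + 8 + 12 + 16 + 23 + 24 + 32 + 46 + 48 + 69 + 92 + 96 + 138 + 184 + 276 + 368 + 552 + 736 + 1104 = 3840
3840 > 2208 → abundant

s(2208) = 3840 (abundant)


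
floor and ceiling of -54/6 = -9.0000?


-54/6 = -9.0000
floor = -9
ceil = -9

floor = -9, ceil = -9


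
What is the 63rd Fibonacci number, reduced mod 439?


F(k) mod 439 for k=1..63:
1, 1, 2, 3, 5, 8, 13, 21, 34, 55, 89, 144, 233, 377, 171, 109, 280, 389, 230, 180, 410, 151, 122, 273, 395, 229, 185, 414, 160, 135, 295, 430, 286, 277, 124, 401, 86, 48, 134, 182, 316, 59, 375, 434, 370, 365, 296, 222, 79, 301, 380, 242, 183, 425, 169, 155, 324, 40, 364, 404, 329, 294, 184
F(63) mod 439 = 184


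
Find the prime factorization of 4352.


4352 / 2 = 2176
2176 / 2 = 1088
1088 / 2 = 544
544 / 2 = 272
272 / 2 = 136
136 / 2 = 68
68 / 2 = 34
34 / 2 = 17
17 / 17 = 1
4352 = 2^8 × 17


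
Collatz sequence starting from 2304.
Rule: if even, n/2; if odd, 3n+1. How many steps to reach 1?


2304 → 1152 → 576 → 288 → 144 → 72 → 36 → 18 → 9 → 28 → 14 → 7 → 22 → 11 → 34 → 17 → 52 → 26 → 13 → 40 → 20 → 10 → 5 → 16 → 8 → 4 → 2 → 1
Total steps = 27

27 steps


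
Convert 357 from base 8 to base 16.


357 (base 8) = 239 (decimal)
239 (decimal) = EF (base 16)


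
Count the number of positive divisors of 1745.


1745 = 5^1 × 349^1
d(1745) = (1+1) × (1+1) = 4

4 divisors


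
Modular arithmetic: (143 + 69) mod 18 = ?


143 + 69 = 212
212 mod 18 = 14


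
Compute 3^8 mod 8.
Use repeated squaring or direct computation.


3^1 mod 8 = 3
3^2 mod 8 = 1
3^3 mod 8 = 3
3^4 mod 8 = 1
3^5 mod 8 = 3
3^6 mod 8 = 1
3^7 mod 8 = 3
3^8 mod 8 = 1


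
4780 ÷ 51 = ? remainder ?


4780 = 51 * 93 + 37
Check: 4743 + 37 = 4780

q = 93, r = 37


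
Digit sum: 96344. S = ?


9 + 6 + 3 + 4 + 4 = 26


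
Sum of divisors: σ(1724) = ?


Divisors of 1724: 1, 2, 4, 431, 862, 1724
Sum = 1 + 2 + 4 + 431 + 862 + 1724 = 3024

σ(1724) = 3024


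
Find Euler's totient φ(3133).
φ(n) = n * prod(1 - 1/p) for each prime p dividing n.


3133 = 13 × 241
Prime factors: 13, 241
φ(3133) = 3133 × (1-1/13) × (1-1/241)
= 3133 × 12/13 × 240/241 = 2880

φ(3133) = 2880


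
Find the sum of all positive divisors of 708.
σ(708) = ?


Divisors of 708: 1, 2, 3, 4, 6, 12, 59, 118, 177, 236, 354, 708
Sum = 1 + 2 + 3 + 4 + 6 + 12 + 59 + 118 + 177 + 236 + 354 + 708 = 1680

σ(708) = 1680


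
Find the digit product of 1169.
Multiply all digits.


1 × 1 × 6 × 9 = 54


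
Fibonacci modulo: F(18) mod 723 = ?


F(k) mod 723 for k=1..18:
1, 1, 2, 3, 5, 8, 13, 21, 34, 55, 89, 144, 233, 377, 610, 264, 151, 415
F(18) mod 723 = 415


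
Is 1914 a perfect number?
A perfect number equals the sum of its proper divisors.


Proper divisors of 1914: 1, 2, 3, 6, 11, 22, 29, 33, 58, 66, 87, 174, 319, 638, 957
Sum = 1 + 2 + 3 + 6 + 11 + 22 + 29 + 33 + 58 + 66 + 87 + 174 + 319 + 638 + 957 = 2406

No, 1914 is not perfect (2406 ≠ 1914)


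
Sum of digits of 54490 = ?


5 + 4 + 4 + 9 + 0 = 22


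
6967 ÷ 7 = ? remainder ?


6967 = 7 * 995 + 2
Check: 6965 + 2 = 6967

q = 995, r = 2


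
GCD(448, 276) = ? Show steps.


448 = 1 * 276 + 172
276 = 1 * 172 + 104
172 = 1 * 104 + 68
104 = 1 * 68 + 36
68 = 1 * 36 + 32
36 = 1 * 32 + 4
32 = 8 * 4 + 0
GCD = 4


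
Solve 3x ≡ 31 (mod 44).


GCD(3, 44) = 1, unique solution
a^(-1) mod 44 = 15
x = 15 * 31 mod 44 = 25

x ≡ 25 (mod 44)


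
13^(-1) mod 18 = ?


Use the extended Euclidean algorithm on (18, 13); each row r = 18*s + 13*t:
r=18, s=1, t=0
r=13, s=0, t=1
q=1: r=5, s=1, t=-1   [18*(1) + 13*(-1) = 5]
q=2: r=3, s=-2, t=3   [18*(-2) + 13*(3) = 3]
q=1: r=2, s=3, t=-4   [18*(3) + 13*(-4) = 2]
q=1: r=1, s=-5, t=7   [18*(-5) + 13*(7) = 1]
q=2: r=0, s=13, t=-18   [18*(13) + 13*(-18) = 0]
GCD = 1 with t = 7, so 13*(7) ≡ 1 (mod 18)
Inverse = 7 mod 18 = 7
Check: 13 * 7 = 91 ≡ 1 (mod 18)

13^(-1) ≡ 7 (mod 18)


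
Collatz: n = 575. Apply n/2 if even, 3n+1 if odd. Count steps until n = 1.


575 → 1726 → 863 → 2590 → 1295 → 3886 → 1943 → 5830 → 2915 → 8746 → 4373 → 13120 → 6560 → 3280 → 1640 → 820 → 410 → 205 → 616 → 308 → 154 → 77 → 232 → 116 → 58 → 29 → 88 → 44 → 22 → 11 → 34 → 17 → 52 → 26 → 13 → 40 → 20 → 10 → 5 → 16 → 8 → 4 → 2 → 1
Total steps = 43

43 steps


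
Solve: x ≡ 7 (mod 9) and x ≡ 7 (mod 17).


M = 9*17 = 153
M1 = M/9 = 17, M2 = M/17 = 9
M1^(-1) mod 9 = 8, M2^(-1) mod 17 = 2
x = 7*17*8 + 7*9*2 = 1078
1078 mod 153 = 7
Check: 7 mod 9 = 7 ✓, 7 mod 17 = 7 ✓

x ≡ 7 (mod 153)


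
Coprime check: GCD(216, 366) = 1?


Euclidean algorithm:
366 = 1 * 216 + 150
216 = 1 * 150 + 66
150 = 2 * 66 + 18
66 = 3 * 18 + 12
18 = 1 * 12 + 6
12 = 2 * 6 + 0
GCD(216, 366) = 6

No, not coprime (GCD = 6)


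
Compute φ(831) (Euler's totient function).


831 = 3 × 277
Prime factors: 3, 277
φ(831) = 831 × (1-1/3) × (1-1/277)
= 831 × 2/3 × 276/277 = 552

φ(831) = 552


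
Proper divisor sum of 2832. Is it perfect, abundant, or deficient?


Proper divisors: 1, 2, 3, 4, 6, 8, 12, 16, 24, 48, 59, 118, 177, 236, 354, 472, 708, 944, 1416
Sum = 1 + 2 + 3 + 4 + 6 + 8 + 12 + 16 + 24 + 48 + 59 + 118 + 177 + 236 + 354 + 472 + 708 + 944 + 1416 = 4608
4608 > 2832 → abundant

s(2832) = 4608 (abundant)


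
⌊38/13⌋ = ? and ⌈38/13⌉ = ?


38/13 = 2.9231
floor = 2
ceil = 3

floor = 2, ceil = 3


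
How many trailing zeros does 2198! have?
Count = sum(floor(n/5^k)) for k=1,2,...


floor(2198/5) = 439
floor(2198/25) = 87
floor(2198/125) = 17
floor(2198/625) = 3
Total = 546

546 trailing zeros


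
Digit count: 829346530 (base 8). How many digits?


829346530 in base 8 = 6133551342
Number of digits = 10

10 digits (base 8)


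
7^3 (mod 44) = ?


7^1 mod 44 = 7
7^2 mod 44 = 5
7^3 mod 44 = 35


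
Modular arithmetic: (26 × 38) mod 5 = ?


26 × 38 = 988
988 mod 5 = 3


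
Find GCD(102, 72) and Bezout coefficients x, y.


Tabular extended Euclidean (each row: r = 102*s + 72*t):
r=102, s=1, t=0
r=72, s=0, t=1
q=1: r=30, s=1, t=-1   [102*(1) + 72*(-1) = 30]
q=2: r=12, s=-2, t=3   [102*(-2) + 72*(3) = 12]
q=2: r=6, s=5, t=-7   [102*(5) + 72*(-7) = 6]
q=2: r=0, s=-12, t=17   [102*(-12) + 72*(17) = 0]
GCD = 6; from the row with r=6: x=5, y=-7
Check: 102*(5) + 72*(-7) = 510 - 504 = 6

GCD = 6, x = 5, y = -7


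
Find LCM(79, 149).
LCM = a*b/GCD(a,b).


GCD(79, 149) = 1
LCM = 79*149/1 = 11771/1 = 11771

LCM = 11771


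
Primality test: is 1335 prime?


1335 / 3 = 445 (exact division)
1335 is NOT prime.

No, 1335 is not prime


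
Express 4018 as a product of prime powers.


4018 / 2 = 2009
2009 / 7 = 287
287 / 7 = 41
41 / 41 = 1
4018 = 2 × 7^2 × 41


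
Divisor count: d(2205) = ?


2205 = 3^2 × 5^1 × 7^2
d(2205) = (2+1) × (1+1) × (2+1) = 18

18 divisors


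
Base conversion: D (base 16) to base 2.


D (base 16) = 13 (decimal)
13 (decimal) = 1101 (base 2)


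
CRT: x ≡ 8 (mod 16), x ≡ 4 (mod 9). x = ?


M = 16*9 = 144
M1 = M/16 = 9, M2 = M/9 = 16
M1^(-1) mod 16 = 9, M2^(-1) mod 9 = 4
x = 8*9*9 + 4*16*4 = 904
904 mod 144 = 40
Check: 40 mod 16 = 8 ✓, 40 mod 9 = 4 ✓

x ≡ 40 (mod 144)


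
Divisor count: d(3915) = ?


3915 = 3^3 × 5^1 × 29^1
d(3915) = (3+1) × (1+1) × (1+1) = 16

16 divisors


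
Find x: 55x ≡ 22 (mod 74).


GCD(55, 74) = 1, unique solution
a^(-1) mod 74 = 35
x = 35 * 22 mod 74 = 30

x ≡ 30 (mod 74)


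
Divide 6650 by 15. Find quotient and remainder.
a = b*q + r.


6650 = 15 * 443 + 5
Check: 6645 + 5 = 6650

q = 443, r = 5


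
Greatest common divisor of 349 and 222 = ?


349 = 1 * 222 + 127
222 = 1 * 127 + 95
127 = 1 * 95 + 32
95 = 2 * 32 + 31
32 = 1 * 31 + 1
31 = 31 * 1 + 0
GCD = 1


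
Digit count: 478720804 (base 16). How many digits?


478720804 in base 16 = 1C88B324
Number of digits = 8

8 digits (base 16)


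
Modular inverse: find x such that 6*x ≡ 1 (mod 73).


Use the extended Euclidean algorithm on (73, 6); each row r = 73*s + 6*t:
r=73, s=1, t=0
r=6, s=0, t=1
q=12: r=1, s=1, t=-12   [73*(1) + 6*(-12) = 1]
q=6: r=0, s=-6, t=73   [73*(-6) + 6*(73) = 0]
GCD = 1 with t = -12, so 6*(-12) ≡ 1 (mod 73)
Inverse = -12 mod 73 = 61
Check: 6 * 61 = 366 ≡ 1 (mod 73)

6^(-1) ≡ 61 (mod 73)


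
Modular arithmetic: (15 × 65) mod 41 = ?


15 × 65 = 975
975 mod 41 = 32


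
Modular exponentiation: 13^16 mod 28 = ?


13^1 mod 28 = 13
13^2 mod 28 = 1
13^3 mod 28 = 13
13^4 mod 28 = 1
13^5 mod 28 = 13
13^6 mod 28 = 1
13^7 mod 28 = 13
13^8 mod 28 = 1
13^9 mod 28 = 13
13^10 mod 28 = 1
13^11 mod 28 = 13
13^12 mod 28 = 1
13^13 mod 28 = 13
13^14 mod 28 = 1
13^15 mod 28 = 13
13^16 mod 28 = 1


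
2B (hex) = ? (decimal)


2B (base 16) = 43 (decimal)
43 (decimal) = 43 (base 10)


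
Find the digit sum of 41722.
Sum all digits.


4 + 1 + 7 + 2 + 2 = 16


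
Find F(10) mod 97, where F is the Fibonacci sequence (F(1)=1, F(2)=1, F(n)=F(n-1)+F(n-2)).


F(k) mod 97 for k=1..10:
1, 1, 2, 3, 5, 8, 13, 21, 34, 55
F(10) mod 97 = 55


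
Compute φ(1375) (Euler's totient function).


1375 = 5^3 × 11
Prime factors: 5, 11
φ(1375) = 1375 × (1-1/5) × (1-1/11)
= 1375 × 4/5 × 10/11 = 1000

φ(1375) = 1000


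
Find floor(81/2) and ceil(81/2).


81/2 = 40.5000
floor = 40
ceil = 41

floor = 40, ceil = 41


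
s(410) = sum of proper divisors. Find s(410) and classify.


Proper divisors: 1, 2, 5, 10, 41, 82, 205
Sum = 1 + 2 + 5 + 10 + 41 + 82 + 205 = 346
346 < 410 → deficient

s(410) = 346 (deficient)


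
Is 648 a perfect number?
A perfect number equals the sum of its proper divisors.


Proper divisors of 648: 1, 2, 3, 4, 6, 8, 9, 12, 18, 24, 27, 36, 54, 72, 81, 108, 162, 216, 324
Sum = 1 + 2 + 3 + 4 + 6 + 8 + 9 + 12 + 18 + 24 + 27 + 36 + 54 + 72 + 81 + 108 + 162 + 216 + 324 = 1167

No, 648 is not perfect (1167 ≠ 648)


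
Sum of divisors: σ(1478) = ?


Divisors of 1478: 1, 2, 739, 1478
Sum = 1 + 2 + 739 + 1478 = 2220

σ(1478) = 2220


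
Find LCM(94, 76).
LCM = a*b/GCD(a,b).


GCD(94, 76) = 2
LCM = 94*76/2 = 7144/2 = 3572

LCM = 3572


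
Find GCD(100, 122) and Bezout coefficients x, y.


Tabular extended Euclidean (each row: r = 100*s + 122*t):
r=100, s=1, t=0
r=122, s=0, t=1
q=0: r=100, s=1, t=0   [100*(1) + 122*(0) = 100]
q=1: r=22, s=-1, t=1   [100*(-1) + 122*(1) = 22]
q=4: r=12, s=5, t=-4   [100*(5) + 122*(-4) = 12]
q=1: r=10, s=-6, t=5   [100*(-6) + 122*(5) = 10]
q=1: r=2, s=11, t=-9   [100*(11) + 122*(-9) = 2]
q=5: r=0, s=-61, t=50   [100*(-61) + 122*(50) = 0]
GCD = 2; from the row with r=2: x=11, y=-9
Check: 100*(11) + 122*(-9) = 1100 - 1098 = 2

GCD = 2, x = 11, y = -9


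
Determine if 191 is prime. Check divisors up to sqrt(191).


Check divisors up to sqrt(191) = 13.8203
No divisors found.
191 is prime.

Yes, 191 is prime


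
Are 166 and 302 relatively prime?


Euclidean algorithm:
302 = 1 * 166 + 136
166 = 1 * 136 + 30
136 = 4 * 30 + 16
30 = 1 * 16 + 14
16 = 1 * 14 + 2
14 = 7 * 2 + 0
GCD(166, 302) = 2

No, not coprime (GCD = 2)


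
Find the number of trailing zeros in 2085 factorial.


floor(2085/5) = 417
floor(2085/25) = 83
floor(2085/125) = 16
floor(2085/625) = 3
Total = 519

519 trailing zeros


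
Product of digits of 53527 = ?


5 × 3 × 5 × 2 × 7 = 1050


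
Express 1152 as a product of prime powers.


1152 / 2 = 576
576 / 2 = 288
288 / 2 = 144
144 / 2 = 72
72 / 2 = 36
36 / 2 = 18
18 / 2 = 9
9 / 3 = 3
3 / 3 = 1
1152 = 2^7 × 3^2


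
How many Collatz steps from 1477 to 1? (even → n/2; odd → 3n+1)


1477 → 4432 → 2216 → 1108 → 554 → 277 → 832 → 416 → 208 → 104 → 52 → 26 → 13 → 40 → 20 → 10 → 5 → 16 → 8 → 4 → 2 → 1
Total steps = 21

21 steps


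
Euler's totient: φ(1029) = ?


1029 = 3 × 7^3
Prime factors: 3, 7
φ(1029) = 1029 × (1-1/3) × (1-1/7)
= 1029 × 2/3 × 6/7 = 588

φ(1029) = 588


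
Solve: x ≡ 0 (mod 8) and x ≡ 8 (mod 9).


M = 8*9 = 72
M1 = M/8 = 9, M2 = M/9 = 8
M1^(-1) mod 8 = 1, M2^(-1) mod 9 = 8
x = 0*9*1 + 8*8*8 = 512
512 mod 72 = 8
Check: 8 mod 8 = 0 ✓, 8 mod 9 = 8 ✓

x ≡ 8 (mod 72)


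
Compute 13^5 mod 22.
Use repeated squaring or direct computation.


13^1 mod 22 = 13
13^2 mod 22 = 15
13^3 mod 22 = 19
13^4 mod 22 = 5
13^5 mod 22 = 21


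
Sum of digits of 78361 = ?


7 + 8 + 3 + 6 + 1 = 25


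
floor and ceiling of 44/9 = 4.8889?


44/9 = 4.8889
floor = 4
ceil = 5

floor = 4, ceil = 5


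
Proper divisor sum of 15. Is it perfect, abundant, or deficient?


Proper divisors: 1, 3, 5
Sum = 1 + 3 + 5 = 9
9 < 15 → deficient

s(15) = 9 (deficient)


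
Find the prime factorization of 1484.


1484 / 2 = 742
742 / 2 = 371
371 / 7 = 53
53 / 53 = 1
1484 = 2^2 × 7 × 53


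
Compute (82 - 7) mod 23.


82 - 7 = 75
75 mod 23 = 6


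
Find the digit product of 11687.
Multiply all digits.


1 × 1 × 6 × 8 × 7 = 336


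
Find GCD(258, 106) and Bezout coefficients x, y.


Tabular extended Euclidean (each row: r = 258*s + 106*t):
r=258, s=1, t=0
r=106, s=0, t=1
q=2: r=46, s=1, t=-2   [258*(1) + 106*(-2) = 46]
q=2: r=14, s=-2, t=5   [258*(-2) + 106*(5) = 14]
q=3: r=4, s=7, t=-17   [258*(7) + 106*(-17) = 4]
q=3: r=2, s=-23, t=56   [258*(-23) + 106*(56) = 2]
q=2: r=0, s=53, t=-129   [258*(53) + 106*(-129) = 0]
GCD = 2; from the row with r=2: x=-23, y=56
Check: 258*(-23) + 106*(56) = -5934 + 5936 = 2

GCD = 2, x = -23, y = 56


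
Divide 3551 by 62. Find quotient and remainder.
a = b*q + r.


3551 = 62 * 57 + 17
Check: 3534 + 17 = 3551

q = 57, r = 17


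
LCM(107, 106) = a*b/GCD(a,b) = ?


GCD(107, 106) = 1
LCM = 107*106/1 = 11342/1 = 11342

LCM = 11342


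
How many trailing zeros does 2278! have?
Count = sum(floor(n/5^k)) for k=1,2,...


floor(2278/5) = 455
floor(2278/25) = 91
floor(2278/125) = 18
floor(2278/625) = 3
Total = 567

567 trailing zeros


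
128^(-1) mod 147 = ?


Use the extended Euclidean algorithm on (147, 128); each row r = 147*s + 128*t:
r=147, s=1, t=0
r=128, s=0, t=1
q=1: r=19, s=1, t=-1   [147*(1) + 128*(-1) = 19]
q=6: r=14, s=-6, t=7   [147*(-6) + 128*(7) = 14]
q=1: r=5, s=7, t=-8   [147*(7) + 128*(-8) = 5]
q=2: r=4, s=-20, t=23   [147*(-20) + 128*(23) = 4]
q=1: r=1, s=27, t=-31   [147*(27) + 128*(-31) = 1]
q=4: r=0, s=-128, t=147   [147*(-128) + 128*(147) = 0]
GCD = 1 with t = -31, so 128*(-31) ≡ 1 (mod 147)
Inverse = -31 mod 147 = 116
Check: 128 * 116 = 14848 ≡ 1 (mod 147)

128^(-1) ≡ 116 (mod 147)


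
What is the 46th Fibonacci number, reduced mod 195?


F(k) mod 195 for k=1..46:
1, 1, 2, 3, 5, 8, 13, 21, 34, 55, 89, 144, 38, 182, 25, 12, 37, 49, 86, 135, 26, 161, 187, 153, 145, 103, 53, 156, 14, 170, 184, 159, 148, 112, 65, 177, 47, 29, 76, 105, 181, 91, 77, 168, 50, 23
F(46) mod 195 = 23


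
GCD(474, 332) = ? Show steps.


474 = 1 * 332 + 142
332 = 2 * 142 + 48
142 = 2 * 48 + 46
48 = 1 * 46 + 2
46 = 23 * 2 + 0
GCD = 2


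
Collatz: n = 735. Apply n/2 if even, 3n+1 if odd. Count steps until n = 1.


735 → 2206 → 1103 → 3310 → 1655 → 4966 → 2483 → 7450 → 3725 → 11176 → 5588 → 2794 → 1397 → 4192 → 2096 → 1048 → 524 → 262 → 131 → 394 → 197 → 592 → 296 → 148 → 74 → 37 → 112 → 56 → 28 → 14 → 7 → 22 → 11 → 34 → 17 → 52 → 26 → 13 → 40 → 20 → 10 → 5 → 16 → 8 → 4 → 2 → 1
Total steps = 46

46 steps


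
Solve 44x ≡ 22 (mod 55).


GCD(44, 55) = 11 divides 22
Divide: 4x ≡ 2 (mod 5)
x ≡ 3 (mod 5)


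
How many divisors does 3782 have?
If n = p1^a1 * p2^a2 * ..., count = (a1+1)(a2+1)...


3782 = 2^1 × 31^1 × 61^1
d(3782) = (1+1) × (1+1) × (1+1) = 8

8 divisors


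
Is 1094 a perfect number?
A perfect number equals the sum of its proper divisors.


Proper divisors of 1094: 1, 2, 547
Sum = 1 + 2 + 547 = 550

No, 1094 is not perfect (550 ≠ 1094)


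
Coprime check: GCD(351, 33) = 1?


Euclidean algorithm:
351 = 10 * 33 + 21
33 = 1 * 21 + 12
21 = 1 * 12 + 9
12 = 1 * 9 + 3
9 = 3 * 3 + 0
GCD(351, 33) = 3

No, not coprime (GCD = 3)


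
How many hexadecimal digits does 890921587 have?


890921587 in base 16 = 351A6273
Number of digits = 8

8 digits (base 16)


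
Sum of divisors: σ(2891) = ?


Divisors of 2891: 1, 7, 49, 59, 413, 2891
Sum = 1 + 7 + 49 + 59 + 413 + 2891 = 3420

σ(2891) = 3420


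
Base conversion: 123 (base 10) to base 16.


123 (base 10) = 123 (decimal)
123 (decimal) = 7B (base 16)


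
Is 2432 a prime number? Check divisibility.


2432 / 2 = 1216 (exact division)
2432 is NOT prime.

No, 2432 is not prime


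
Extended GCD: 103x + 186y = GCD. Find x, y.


Tabular extended Euclidean (each row: r = 103*s + 186*t):
r=103, s=1, t=0
r=186, s=0, t=1
q=0: r=103, s=1, t=0   [103*(1) + 186*(0) = 103]
q=1: r=83, s=-1, t=1   [103*(-1) + 186*(1) = 83]
q=1: r=20, s=2, t=-1   [103*(2) + 186*(-1) = 20]
q=4: r=3, s=-9, t=5   [103*(-9) + 186*(5) = 3]
q=6: r=2, s=56, t=-31   [103*(56) + 186*(-31) = 2]
q=1: r=1, s=-65, t=36   [103*(-65) + 186*(36) = 1]
q=2: r=0, s=186, t=-103   [103*(186) + 186*(-103) = 0]
GCD = 1; from the row with r=1: x=-65, y=36
Check: 103*(-65) + 186*(36) = -6695 + 6696 = 1

GCD = 1, x = -65, y = 36


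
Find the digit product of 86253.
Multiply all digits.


8 × 6 × 2 × 5 × 3 = 1440


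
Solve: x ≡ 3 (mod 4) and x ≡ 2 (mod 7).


M = 4*7 = 28
M1 = M/4 = 7, M2 = M/7 = 4
M1^(-1) mod 4 = 3, M2^(-1) mod 7 = 2
x = 3*7*3 + 2*4*2 = 79
79 mod 28 = 23
Check: 23 mod 4 = 3 ✓, 23 mod 7 = 2 ✓

x ≡ 23 (mod 28)


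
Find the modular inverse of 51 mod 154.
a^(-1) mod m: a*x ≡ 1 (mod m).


Use the extended Euclidean algorithm on (154, 51); each row r = 154*s + 51*t:
r=154, s=1, t=0
r=51, s=0, t=1
q=3: r=1, s=1, t=-3   [154*(1) + 51*(-3) = 1]
q=51: r=0, s=-51, t=154   [154*(-51) + 51*(154) = 0]
GCD = 1 with t = -3, so 51*(-3) ≡ 1 (mod 154)
Inverse = -3 mod 154 = 151
Check: 51 * 151 = 7701 ≡ 1 (mod 154)

51^(-1) ≡ 151 (mod 154)


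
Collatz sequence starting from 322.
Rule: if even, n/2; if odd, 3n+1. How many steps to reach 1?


322 → 161 → 484 → 242 → 121 → 364 → 182 → 91 → 274 → 137 → 412 → 206 → 103 → 310 → 155 → 466 → 233 → 700 → 350 → 175 → 526 → 263 → 790 → 395 → 1186 → 593 → 1780 → 890 → 445 → 1336 → 668 → 334 → 167 → 502 → 251 → 754 → 377 → 1132 → 566 → 283 → 850 → 425 → 1276 → 638 → 319 → 958 → 479 → 1438 → 719 → 2158 → 1079 → 3238 → 1619 → 4858 → 2429 → 7288 → 3644 → 1822 → 911 → 2734 → 1367 → 4102 → 2051 → 6154 → 3077 → 9232 → 4616 → 2308 → 1154 → 577 → 1732 → 866 → 433 → 1300 → 650 → 325 → 976 → 488 → 244 → 122 → 61 → 184 → 92 → 46 → 23 → 70 → 35 → 106 → 53 → 160 → 80 → 40 → 20 → 10 → 5 → 16 → 8 → 4 → 2 → 1
Total steps = 99

99 steps


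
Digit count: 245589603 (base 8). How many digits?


245589603 in base 8 = 1650663143
Number of digits = 10

10 digits (base 8)


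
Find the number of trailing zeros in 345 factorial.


floor(345/5) = 69
floor(345/25) = 13
floor(345/125) = 2
Total = 84

84 trailing zeros


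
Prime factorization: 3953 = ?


3953 / 59 = 67
67 / 67 = 1
3953 = 59 × 67


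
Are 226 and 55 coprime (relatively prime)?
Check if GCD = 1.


Euclidean algorithm:
226 = 4 * 55 + 6
55 = 9 * 6 + 1
6 = 6 * 1 + 0
GCD(226, 55) = 1

Yes, coprime (GCD = 1)


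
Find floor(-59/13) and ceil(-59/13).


-59/13 = -4.5385
floor = -5
ceil = -4

floor = -5, ceil = -4


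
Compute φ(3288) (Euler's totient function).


3288 = 2^3 × 3 × 137
Prime factors: 2, 3, 137
φ(3288) = 3288 × (1-1/2) × (1-1/3) × (1-1/137)
= 3288 × 1/2 × 2/3 × 136/137 = 1088

φ(3288) = 1088


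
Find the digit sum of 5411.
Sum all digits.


5 + 4 + 1 + 1 = 11


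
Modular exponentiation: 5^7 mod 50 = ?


5^1 mod 50 = 5
5^2 mod 50 = 25
5^3 mod 50 = 25
5^4 mod 50 = 25
5^5 mod 50 = 25
5^6 mod 50 = 25
5^7 mod 50 = 25


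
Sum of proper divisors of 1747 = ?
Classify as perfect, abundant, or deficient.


Proper divisors: 1
Sum = 1 = 1
1 < 1747 → deficient

s(1747) = 1 (deficient)


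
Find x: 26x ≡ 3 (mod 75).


GCD(26, 75) = 1, unique solution
a^(-1) mod 75 = 26
x = 26 * 3 mod 75 = 3

x ≡ 3 (mod 75)


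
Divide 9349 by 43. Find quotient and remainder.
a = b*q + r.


9349 = 43 * 217 + 18
Check: 9331 + 18 = 9349

q = 217, r = 18


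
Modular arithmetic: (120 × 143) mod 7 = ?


120 × 143 = 17160
17160 mod 7 = 3


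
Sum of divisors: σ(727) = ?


Divisors of 727: 1, 727
Sum = 1 + 727 = 728

σ(727) = 728


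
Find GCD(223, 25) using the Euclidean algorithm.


223 = 8 * 25 + 23
25 = 1 * 23 + 2
23 = 11 * 2 + 1
2 = 2 * 1 + 0
GCD = 1


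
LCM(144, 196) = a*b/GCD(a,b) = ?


GCD(144, 196) = 4
LCM = 144*196/4 = 28224/4 = 7056

LCM = 7056


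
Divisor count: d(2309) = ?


2309 = 2309^1
d(2309) = (1+1) = 2

2 divisors


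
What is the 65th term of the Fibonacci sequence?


Sequence: 1, 1, 2, 3, 5, 8, 13, 21, 34, 55, 89, 144, 233, 377, 610, 987, 1597, 2584, 4181, 6765, 10946, 17711, 28657, 46368, 75025, 121393, 196418, 317811, 514229, 832040, 1346269, 2178309, 3524578, 5702887, 9227465, 14930352, 24157817, 39088169, 63245986, 102334155, 165580141, 267914296, 433494437, 701408733, 1134903170, 1836311903, 2971215073, 4807526976, 7778742049, 12586269025, 20365011074, 32951280099, 53316291173, 86267571272, 139583862445, 225851433717, 365435296162, 591286729879, 956722026041, 1548008755920, 2504730781961, 4052739537881, 6557470319842, 10610209857723, 17167680177565
F(65) = 17167680177565


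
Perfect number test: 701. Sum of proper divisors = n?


Proper divisors of 701: 1
Sum = 1 = 1

No, 701 is not perfect (1 ≠ 701)


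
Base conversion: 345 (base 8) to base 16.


345 (base 8) = 229 (decimal)
229 (decimal) = E5 (base 16)


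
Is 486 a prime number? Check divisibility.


486 / 2 = 243 (exact division)
486 is NOT prime.

No, 486 is not prime


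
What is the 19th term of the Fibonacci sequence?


Sequence: 1, 1, 2, 3, 5, 8, 13, 21, 34, 55, 89, 144, 233, 377, 610, 987, 1597, 2584, 4181
F(19) = 4181


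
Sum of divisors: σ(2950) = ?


Divisors of 2950: 1, 2, 5, 10, 25, 50, 59, 118, 295, 590, 1475, 2950
Sum = 1 + 2 + 5 + 10 + 25 + 50 + 59 + 118 + 295 + 590 + 1475 + 2950 = 5580

σ(2950) = 5580


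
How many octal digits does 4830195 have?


4830195 in base 8 = 22331763
Number of digits = 8

8 digits (base 8)


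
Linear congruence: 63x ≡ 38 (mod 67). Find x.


GCD(63, 67) = 1, unique solution
a^(-1) mod 67 = 50
x = 50 * 38 mod 67 = 24

x ≡ 24 (mod 67)


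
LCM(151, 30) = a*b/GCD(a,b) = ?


GCD(151, 30) = 1
LCM = 151*30/1 = 4530/1 = 4530

LCM = 4530


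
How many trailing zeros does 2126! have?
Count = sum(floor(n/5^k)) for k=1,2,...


floor(2126/5) = 425
floor(2126/25) = 85
floor(2126/125) = 17
floor(2126/625) = 3
Total = 530

530 trailing zeros


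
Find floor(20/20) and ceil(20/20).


20/20 = 1.0000
floor = 1
ceil = 1

floor = 1, ceil = 1


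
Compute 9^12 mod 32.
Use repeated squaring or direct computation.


9^1 mod 32 = 9
9^2 mod 32 = 17
9^3 mod 32 = 25
9^4 mod 32 = 1
9^5 mod 32 = 9
9^6 mod 32 = 17
9^7 mod 32 = 25
9^8 mod 32 = 1
9^9 mod 32 = 9
9^10 mod 32 = 17
9^11 mod 32 = 25
9^12 mod 32 = 1


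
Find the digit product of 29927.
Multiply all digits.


2 × 9 × 9 × 2 × 7 = 2268


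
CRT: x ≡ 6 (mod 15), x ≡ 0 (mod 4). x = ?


M = 15*4 = 60
M1 = M/15 = 4, M2 = M/4 = 15
M1^(-1) mod 15 = 4, M2^(-1) mod 4 = 3
x = 6*4*4 + 0*15*3 = 96
96 mod 60 = 36
Check: 36 mod 15 = 6 ✓, 36 mod 4 = 0 ✓

x ≡ 36 (mod 60)


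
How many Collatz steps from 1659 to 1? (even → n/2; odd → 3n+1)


1659 → 4978 → 2489 → 7468 → 3734 → 1867 → 5602 → 2801 → 8404 → 4202 → 2101 → 6304 → 3152 → 1576 → 788 → 394 → 197 → 592 → 296 → 148 → 74 → 37 → 112 → 56 → 28 → 14 → 7 → 22 → 11 → 34 → 17 → 52 → 26 → 13 → 40 → 20 → 10 → 5 → 16 → 8 → 4 → 2 → 1
Total steps = 42

42 steps


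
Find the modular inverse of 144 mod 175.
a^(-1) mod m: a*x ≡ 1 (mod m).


Use the extended Euclidean algorithm on (175, 144); each row r = 175*s + 144*t:
r=175, s=1, t=0
r=144, s=0, t=1
q=1: r=31, s=1, t=-1   [175*(1) + 144*(-1) = 31]
q=4: r=20, s=-4, t=5   [175*(-4) + 144*(5) = 20]
q=1: r=11, s=5, t=-6   [175*(5) + 144*(-6) = 11]
q=1: r=9, s=-9, t=11   [175*(-9) + 144*(11) = 9]
q=1: r=2, s=14, t=-17   [175*(14) + 144*(-17) = 2]
q=4: r=1, s=-65, t=79   [175*(-65) + 144*(79) = 1]
q=2: r=0, s=144, t=-175   [175*(144) + 144*(-175) = 0]
GCD = 1 with t = 79, so 144*(79) ≡ 1 (mod 175)
Inverse = 79 mod 175 = 79
Check: 144 * 79 = 11376 ≡ 1 (mod 175)

144^(-1) ≡ 79 (mod 175)


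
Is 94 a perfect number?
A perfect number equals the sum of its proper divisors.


Proper divisors of 94: 1, 2, 47
Sum = 1 + 2 + 47 = 50

No, 94 is not perfect (50 ≠ 94)


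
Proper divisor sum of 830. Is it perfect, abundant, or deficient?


Proper divisors: 1, 2, 5, 10, 83, 166, 415
Sum = 1 + 2 + 5 + 10 + 83 + 166 + 415 = 682
682 < 830 → deficient

s(830) = 682 (deficient)


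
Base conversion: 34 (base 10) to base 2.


34 (base 10) = 34 (decimal)
34 (decimal) = 100010 (base 2)


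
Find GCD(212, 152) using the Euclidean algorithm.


212 = 1 * 152 + 60
152 = 2 * 60 + 32
60 = 1 * 32 + 28
32 = 1 * 28 + 4
28 = 7 * 4 + 0
GCD = 4


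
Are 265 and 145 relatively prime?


Euclidean algorithm:
265 = 1 * 145 + 120
145 = 1 * 120 + 25
120 = 4 * 25 + 20
25 = 1 * 20 + 5
20 = 4 * 5 + 0
GCD(265, 145) = 5

No, not coprime (GCD = 5)


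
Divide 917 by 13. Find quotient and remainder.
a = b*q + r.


917 = 13 * 70 + 7
Check: 910 + 7 = 917

q = 70, r = 7


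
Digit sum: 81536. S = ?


8 + 1 + 5 + 3 + 6 = 23


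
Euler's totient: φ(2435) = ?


2435 = 5 × 487
Prime factors: 5, 487
φ(2435) = 2435 × (1-1/5) × (1-1/487)
= 2435 × 4/5 × 486/487 = 1944

φ(2435) = 1944


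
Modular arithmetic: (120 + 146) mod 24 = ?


120 + 146 = 266
266 mod 24 = 2


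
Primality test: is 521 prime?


Check divisors up to sqrt(521) = 22.8254
No divisors found.
521 is prime.

Yes, 521 is prime


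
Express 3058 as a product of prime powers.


3058 / 2 = 1529
1529 / 11 = 139
139 / 139 = 1
3058 = 2 × 11 × 139


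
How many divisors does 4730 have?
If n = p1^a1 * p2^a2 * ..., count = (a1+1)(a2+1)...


4730 = 2^1 × 5^1 × 11^1 × 43^1
d(4730) = (1+1) × (1+1) × (1+1) × (1+1) = 16

16 divisors


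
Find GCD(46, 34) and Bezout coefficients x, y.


Tabular extended Euclidean (each row: r = 46*s + 34*t):
r=46, s=1, t=0
r=34, s=0, t=1
q=1: r=12, s=1, t=-1   [46*(1) + 34*(-1) = 12]
q=2: r=10, s=-2, t=3   [46*(-2) + 34*(3) = 10]
q=1: r=2, s=3, t=-4   [46*(3) + 34*(-4) = 2]
q=5: r=0, s=-17, t=23   [46*(-17) + 34*(23) = 0]
GCD = 2; from the row with r=2: x=3, y=-4
Check: 46*(3) + 34*(-4) = 138 - 136 = 2

GCD = 2, x = 3, y = -4


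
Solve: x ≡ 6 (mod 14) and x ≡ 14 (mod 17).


M = 14*17 = 238
M1 = M/14 = 17, M2 = M/17 = 14
M1^(-1) mod 14 = 5, M2^(-1) mod 17 = 11
x = 6*17*5 + 14*14*11 = 2666
2666 mod 238 = 48
Check: 48 mod 14 = 6 ✓, 48 mod 17 = 14 ✓

x ≡ 48 (mod 238)


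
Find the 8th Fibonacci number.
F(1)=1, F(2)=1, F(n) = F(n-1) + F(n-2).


Sequence: 1, 1, 2, 3, 5, 8, 13, 21
F(8) = 21


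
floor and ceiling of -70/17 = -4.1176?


-70/17 = -4.1176
floor = -5
ceil = -4

floor = -5, ceil = -4


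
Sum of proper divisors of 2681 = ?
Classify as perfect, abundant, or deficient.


Proper divisors: 1, 7, 383
Sum = 1 + 7 + 383 = 391
391 < 2681 → deficient

s(2681) = 391 (deficient)


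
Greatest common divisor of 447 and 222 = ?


447 = 2 * 222 + 3
222 = 74 * 3 + 0
GCD = 3


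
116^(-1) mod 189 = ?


Use the extended Euclidean algorithm on (189, 116); each row r = 189*s + 116*t:
r=189, s=1, t=0
r=116, s=0, t=1
q=1: r=73, s=1, t=-1   [189*(1) + 116*(-1) = 73]
q=1: r=43, s=-1, t=2   [189*(-1) + 116*(2) = 43]
q=1: r=30, s=2, t=-3   [189*(2) + 116*(-3) = 30]
q=1: r=13, s=-3, t=5   [189*(-3) + 116*(5) = 13]
q=2: r=4, s=8, t=-13   [189*(8) + 116*(-13) = 4]
q=3: r=1, s=-27, t=44   [189*(-27) + 116*(44) = 1]
q=4: r=0, s=116, t=-189   [189*(116) + 116*(-189) = 0]
GCD = 1 with t = 44, so 116*(44) ≡ 1 (mod 189)
Inverse = 44 mod 189 = 44
Check: 116 * 44 = 5104 ≡ 1 (mod 189)

116^(-1) ≡ 44 (mod 189)


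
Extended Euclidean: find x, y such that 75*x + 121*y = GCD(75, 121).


Tabular extended Euclidean (each row: r = 75*s + 121*t):
r=75, s=1, t=0
r=121, s=0, t=1
q=0: r=75, s=1, t=0   [75*(1) + 121*(0) = 75]
q=1: r=46, s=-1, t=1   [75*(-1) + 121*(1) = 46]
q=1: r=29, s=2, t=-1   [75*(2) + 121*(-1) = 29]
q=1: r=17, s=-3, t=2   [75*(-3) + 121*(2) = 17]
q=1: r=12, s=5, t=-3   [75*(5) + 121*(-3) = 12]
q=1: r=5, s=-8, t=5   [75*(-8) + 121*(5) = 5]
q=2: r=2, s=21, t=-13   [75*(21) + 121*(-13) = 2]
q=2: r=1, s=-50, t=31   [75*(-50) + 121*(31) = 1]
q=2: r=0, s=121, t=-75   [75*(121) + 121*(-75) = 0]
GCD = 1; from the row with r=1: x=-50, y=31
Check: 75*(-50) + 121*(31) = -3750 + 3751 = 1

GCD = 1, x = -50, y = 31


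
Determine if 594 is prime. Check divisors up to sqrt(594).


594 / 2 = 297 (exact division)
594 is NOT prime.

No, 594 is not prime


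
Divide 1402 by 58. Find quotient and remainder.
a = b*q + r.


1402 = 58 * 24 + 10
Check: 1392 + 10 = 1402

q = 24, r = 10


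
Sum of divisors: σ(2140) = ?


Divisors of 2140: 1, 2, 4, 5, 10, 20, 107, 214, 428, 535, 1070, 2140
Sum = 1 + 2 + 4 + 5 + 10 + 20 + 107 + 214 + 428 + 535 + 1070 + 2140 = 4536

σ(2140) = 4536


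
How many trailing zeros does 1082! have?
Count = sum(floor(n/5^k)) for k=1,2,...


floor(1082/5) = 216
floor(1082/25) = 43
floor(1082/125) = 8
floor(1082/625) = 1
Total = 268

268 trailing zeros


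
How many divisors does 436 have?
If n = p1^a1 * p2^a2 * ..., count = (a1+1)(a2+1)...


436 = 2^2 × 109^1
d(436) = (2+1) × (1+1) = 6

6 divisors


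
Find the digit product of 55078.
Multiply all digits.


5 × 5 × 0 × 7 × 8 = 0


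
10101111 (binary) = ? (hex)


10101111 (base 2) = 175 (decimal)
175 (decimal) = AF (base 16)


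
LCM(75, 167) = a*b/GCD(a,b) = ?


GCD(75, 167) = 1
LCM = 75*167/1 = 12525/1 = 12525

LCM = 12525


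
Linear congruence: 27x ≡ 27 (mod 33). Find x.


GCD(27, 33) = 3 divides 27
Divide: 9x ≡ 9 (mod 11)
x ≡ 1 (mod 11)


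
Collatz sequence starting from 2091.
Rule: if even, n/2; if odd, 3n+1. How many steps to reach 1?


2091 → 6274 → 3137 → 9412 → 4706 → 2353 → 7060 → 3530 → 1765 → 5296 → 2648 → 1324 → 662 → 331 → 994 → 497 → 1492 → 746 → 373 → 1120 → 560 → 280 → 140 → 70 → 35 → 106 → 53 → 160 → 80 → 40 → 20 → 10 → 5 → 16 → 8 → 4 → 2 → 1
Total steps = 37

37 steps


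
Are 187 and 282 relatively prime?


Euclidean algorithm:
282 = 1 * 187 + 95
187 = 1 * 95 + 92
95 = 1 * 92 + 3
92 = 30 * 3 + 2
3 = 1 * 2 + 1
2 = 2 * 1 + 0
GCD(187, 282) = 1

Yes, coprime (GCD = 1)


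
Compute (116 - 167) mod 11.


116 - 167 = -51
-51 mod 11 = 4


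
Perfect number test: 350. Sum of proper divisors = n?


Proper divisors of 350: 1, 2, 5, 7, 10, 14, 25, 35, 50, 70, 175
Sum = 1 + 2 + 5 + 7 + 10 + 14 + 25 + 35 + 50 + 70 + 175 = 394

No, 350 is not perfect (394 ≠ 350)


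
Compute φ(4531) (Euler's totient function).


4531 = 23 × 197
Prime factors: 23, 197
φ(4531) = 4531 × (1-1/23) × (1-1/197)
= 4531 × 22/23 × 196/197 = 4312

φ(4531) = 4312


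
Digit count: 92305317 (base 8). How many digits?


92305317 in base 8 = 540073645
Number of digits = 9

9 digits (base 8)


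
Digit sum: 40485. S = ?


4 + 0 + 4 + 8 + 5 = 21


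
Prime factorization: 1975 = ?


1975 / 5 = 395
395 / 5 = 79
79 / 79 = 1
1975 = 5^2 × 79


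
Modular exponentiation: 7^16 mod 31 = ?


7^1 mod 31 = 7
7^2 mod 31 = 18
7^3 mod 31 = 2
7^4 mod 31 = 14
7^5 mod 31 = 5
7^6 mod 31 = 4
7^7 mod 31 = 28
7^8 mod 31 = 10
7^9 mod 31 = 8
7^10 mod 31 = 25
7^11 mod 31 = 20
7^12 mod 31 = 16
7^13 mod 31 = 19
7^14 mod 31 = 9
7^15 mod 31 = 1
7^16 mod 31 = 7


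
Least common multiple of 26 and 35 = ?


GCD(26, 35) = 1
LCM = 26*35/1 = 910/1 = 910

LCM = 910


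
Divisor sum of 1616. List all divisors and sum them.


Divisors of 1616: 1, 2, 4, 8, 16, 101, 202, 404, 808, 1616
Sum = 1 + 2 + 4 + 8 + 16 + 101 + 202 + 404 + 808 + 1616 = 3162

σ(1616) = 3162


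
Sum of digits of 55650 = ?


5 + 5 + 6 + 5 + 0 = 21


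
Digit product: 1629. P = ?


1 × 6 × 2 × 9 = 108


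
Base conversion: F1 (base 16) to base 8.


F1 (base 16) = 241 (decimal)
241 (decimal) = 361 (base 8)


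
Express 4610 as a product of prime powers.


4610 / 2 = 2305
2305 / 5 = 461
461 / 461 = 1
4610 = 2 × 5 × 461


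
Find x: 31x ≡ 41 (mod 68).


GCD(31, 68) = 1, unique solution
a^(-1) mod 68 = 11
x = 11 * 41 mod 68 = 43

x ≡ 43 (mod 68)


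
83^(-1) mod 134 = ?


Use the extended Euclidean algorithm on (134, 83); each row r = 134*s + 83*t:
r=134, s=1, t=0
r=83, s=0, t=1
q=1: r=51, s=1, t=-1   [134*(1) + 83*(-1) = 51]
q=1: r=32, s=-1, t=2   [134*(-1) + 83*(2) = 32]
q=1: r=19, s=2, t=-3   [134*(2) + 83*(-3) = 19]
q=1: r=13, s=-3, t=5   [134*(-3) + 83*(5) = 13]
q=1: r=6, s=5, t=-8   [134*(5) + 83*(-8) = 6]
q=2: r=1, s=-13, t=21   [134*(-13) + 83*(21) = 1]
q=6: r=0, s=83, t=-134   [134*(83) + 83*(-134) = 0]
GCD = 1 with t = 21, so 83*(21) ≡ 1 (mod 134)
Inverse = 21 mod 134 = 21
Check: 83 * 21 = 1743 ≡ 1 (mod 134)

83^(-1) ≡ 21 (mod 134)


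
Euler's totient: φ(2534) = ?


2534 = 2 × 7 × 181
Prime factors: 2, 7, 181
φ(2534) = 2534 × (1-1/2) × (1-1/7) × (1-1/181)
= 2534 × 1/2 × 6/7 × 180/181 = 1080

φ(2534) = 1080


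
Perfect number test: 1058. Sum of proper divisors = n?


Proper divisors of 1058: 1, 2, 23, 46, 529
Sum = 1 + 2 + 23 + 46 + 529 = 601

No, 1058 is not perfect (601 ≠ 1058)


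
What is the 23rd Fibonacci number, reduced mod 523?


F(k) mod 523 for k=1..23:
1, 1, 2, 3, 5, 8, 13, 21, 34, 55, 89, 144, 233, 377, 87, 464, 28, 492, 520, 489, 486, 452, 415
F(23) mod 523 = 415


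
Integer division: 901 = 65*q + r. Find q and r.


901 = 65 * 13 + 56
Check: 845 + 56 = 901

q = 13, r = 56


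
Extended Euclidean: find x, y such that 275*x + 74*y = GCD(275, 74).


Tabular extended Euclidean (each row: r = 275*s + 74*t):
r=275, s=1, t=0
r=74, s=0, t=1
q=3: r=53, s=1, t=-3   [275*(1) + 74*(-3) = 53]
q=1: r=21, s=-1, t=4   [275*(-1) + 74*(4) = 21]
q=2: r=11, s=3, t=-11   [275*(3) + 74*(-11) = 11]
q=1: r=10, s=-4, t=15   [275*(-4) + 74*(15) = 10]
q=1: r=1, s=7, t=-26   [275*(7) + 74*(-26) = 1]
q=10: r=0, s=-74, t=275   [275*(-74) + 74*(275) = 0]
GCD = 1; from the row with r=1: x=7, y=-26
Check: 275*(7) + 74*(-26) = 1925 - 1924 = 1

GCD = 1, x = 7, y = -26


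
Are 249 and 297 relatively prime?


Euclidean algorithm:
297 = 1 * 249 + 48
249 = 5 * 48 + 9
48 = 5 * 9 + 3
9 = 3 * 3 + 0
GCD(249, 297) = 3

No, not coprime (GCD = 3)


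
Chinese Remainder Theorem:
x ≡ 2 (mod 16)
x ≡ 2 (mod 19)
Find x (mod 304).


M = 16*19 = 304
M1 = M/16 = 19, M2 = M/19 = 16
M1^(-1) mod 16 = 11, M2^(-1) mod 19 = 6
x = 2*19*11 + 2*16*6 = 610
610 mod 304 = 2
Check: 2 mod 16 = 2 ✓, 2 mod 19 = 2 ✓

x ≡ 2 (mod 304)


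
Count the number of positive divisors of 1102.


1102 = 2^1 × 19^1 × 29^1
d(1102) = (1+1) × (1+1) × (1+1) = 8

8 divisors


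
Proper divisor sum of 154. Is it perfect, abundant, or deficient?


Proper divisors: 1, 2, 7, 11, 14, 22, 77
Sum = 1 + 2 + 7 + 11 + 14 + 22 + 77 = 134
134 < 154 → deficient

s(154) = 134 (deficient)


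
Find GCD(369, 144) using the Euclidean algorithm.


369 = 2 * 144 + 81
144 = 1 * 81 + 63
81 = 1 * 63 + 18
63 = 3 * 18 + 9
18 = 2 * 9 + 0
GCD = 9


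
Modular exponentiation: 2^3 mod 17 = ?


2^1 mod 17 = 2
2^2 mod 17 = 4
2^3 mod 17 = 8


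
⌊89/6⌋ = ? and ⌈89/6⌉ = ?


89/6 = 14.8333
floor = 14
ceil = 15

floor = 14, ceil = 15


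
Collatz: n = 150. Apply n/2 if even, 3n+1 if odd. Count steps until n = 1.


150 → 75 → 226 → 113 → 340 → 170 → 85 → 256 → 128 → 64 → 32 → 16 → 8 → 4 → 2 → 1
Total steps = 15

15 steps


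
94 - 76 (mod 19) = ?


94 - 76 = 18
18 mod 19 = 18


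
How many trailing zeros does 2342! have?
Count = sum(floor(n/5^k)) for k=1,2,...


floor(2342/5) = 468
floor(2342/25) = 93
floor(2342/125) = 18
floor(2342/625) = 3
Total = 582

582 trailing zeros


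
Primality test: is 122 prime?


122 / 2 = 61 (exact division)
122 is NOT prime.

No, 122 is not prime


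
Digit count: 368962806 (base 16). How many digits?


368962806 in base 16 = 15FDECF6
Number of digits = 8

8 digits (base 16)


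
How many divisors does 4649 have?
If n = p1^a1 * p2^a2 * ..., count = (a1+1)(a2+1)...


4649 = 4649^1
d(4649) = (1+1) = 2

2 divisors
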